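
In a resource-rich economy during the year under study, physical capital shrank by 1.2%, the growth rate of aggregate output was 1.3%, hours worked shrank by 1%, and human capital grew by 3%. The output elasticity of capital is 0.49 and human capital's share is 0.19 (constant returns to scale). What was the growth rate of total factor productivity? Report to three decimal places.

Total factor productivity grew 1.638%.

Labor's share = 1 − 0.49 − 0.19 = 0.32.
Physical capital: 0.49 × (-1.2) = -0.588 pp.
Human capital: 0.19 × 3 = 0.57 pp.
Hours worked: 0.32 × (-1) = -0.32 pp.
TFP growth = 1.3 + 0.338 = 1.638%.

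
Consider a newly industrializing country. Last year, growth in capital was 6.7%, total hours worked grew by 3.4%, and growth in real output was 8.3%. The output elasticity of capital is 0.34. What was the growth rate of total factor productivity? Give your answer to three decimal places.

Labor's share = 1 − 0.34 = 0.66.
Capital: 0.34 × 6.7 = 2.278 pp.
Total hours worked: 0.66 × 3.4 = 2.244 pp.
TFP growth = 8.3 − 4.522 = 3.778%.

3.778%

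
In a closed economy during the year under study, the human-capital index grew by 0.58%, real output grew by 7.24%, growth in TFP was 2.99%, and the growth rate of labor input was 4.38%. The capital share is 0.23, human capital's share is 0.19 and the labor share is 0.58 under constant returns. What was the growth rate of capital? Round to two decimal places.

6.95%

Labor's share = 1 − 0.23 − 0.19 = 0.58.
gY = gA + 0.19×0.58 + 0.58×4.38 + 0.23×g.
0.23×g = 7.24 − 2.99 − 2.6506 = 1.5994.
g = 1.5994 / 0.23 = 6.9539%.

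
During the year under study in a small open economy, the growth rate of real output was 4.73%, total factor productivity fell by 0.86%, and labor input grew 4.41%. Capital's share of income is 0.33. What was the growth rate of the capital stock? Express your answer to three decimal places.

Labor's share = 1 − 0.33 = 0.67.
gY = gA + 0.67×4.41 + 0.33×g.
0.33×g = 4.73 + 0.86 − 2.9547 = 2.6353.
g = 2.6353 / 0.33 = 7.98576%.

The capital stock growth was 7.986%.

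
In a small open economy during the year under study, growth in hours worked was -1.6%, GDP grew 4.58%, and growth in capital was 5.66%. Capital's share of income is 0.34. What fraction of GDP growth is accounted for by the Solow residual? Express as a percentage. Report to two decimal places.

Labor's share = 1 − 0.34 = 0.66.
Capital: 0.34 × 5.66 = 1.9244 pp.
Hours worked: 0.66 × (-1.6) = -1.056 pp.
TFP growth = 4.58 − 0.8684 = 3.7116%.
TFP share of growth = 3.7116 / 4.58 × 100 = 81.0393%.

The Solow residual accounted for 81.04% of growth.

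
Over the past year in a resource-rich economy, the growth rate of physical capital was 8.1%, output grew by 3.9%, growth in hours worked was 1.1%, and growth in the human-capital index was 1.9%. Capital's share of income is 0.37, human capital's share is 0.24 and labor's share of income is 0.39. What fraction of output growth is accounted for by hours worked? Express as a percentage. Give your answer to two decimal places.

Labor's share = 1 − 0.37 − 0.24 = 0.39.
Hours worked contributed 0.39 × 1.1 = 0.429 pp.
Share of growth = 0.429 / 3.9 × 100 = 11%.

11.00%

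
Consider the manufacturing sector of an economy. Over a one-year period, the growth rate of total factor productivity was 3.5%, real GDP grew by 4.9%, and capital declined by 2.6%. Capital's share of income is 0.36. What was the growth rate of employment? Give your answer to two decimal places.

3.65%

Labor's share = 1 − 0.36 = 0.64.
gY = gA + 0.36×(-2.6) + 0.64×g.
0.64×g = 4.9 − 3.5 + 0.936 = 2.336.
g = 2.336 / 0.64 = 3.65%.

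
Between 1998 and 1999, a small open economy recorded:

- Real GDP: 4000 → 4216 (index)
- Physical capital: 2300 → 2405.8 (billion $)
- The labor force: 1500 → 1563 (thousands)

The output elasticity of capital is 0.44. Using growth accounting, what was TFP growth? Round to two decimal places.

1.02%

Real GDP growth = (4216 − 4000) / 4000 = 5.4%.
Physical capital growth = (2405.8 − 2300) / 2300 = 4.6%.
The labor force growth = (1563 − 1500) / 1500 = 4.2%.
Labor's share = 1 − 0.44 = 0.56.
Physical capital: 0.44 × 4.6 = 2.024 pp.
The labor force: 0.56 × 4.2 = 2.352 pp.
TFP growth = 5.4 − 4.376 = 1.024%.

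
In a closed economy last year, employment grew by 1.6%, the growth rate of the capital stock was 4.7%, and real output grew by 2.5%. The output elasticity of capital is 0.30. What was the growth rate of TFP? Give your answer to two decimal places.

-0.03%

Labor's share = 1 − 0.3 = 0.7.
The capital stock: 0.3 × 4.7 = 1.41 pp.
Employment: 0.7 × 1.6 = 1.12 pp.
TFP growth = 2.5 − 2.53 = -0.03%.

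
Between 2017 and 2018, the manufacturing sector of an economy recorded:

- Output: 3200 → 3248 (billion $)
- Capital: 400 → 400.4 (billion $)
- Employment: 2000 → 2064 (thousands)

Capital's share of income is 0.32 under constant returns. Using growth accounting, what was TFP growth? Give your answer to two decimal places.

Output growth = (3248 − 3200) / 3200 = 1.5%.
Capital growth = (400.4 − 400) / 400 = 0.1%.
Employment growth = (2064 − 2000) / 2000 = 3.2%.
Labor's share = 1 − 0.32 = 0.68.
Capital: 0.32 × 0.1 = 0.032 pp.
Employment: 0.68 × 3.2 = 2.176 pp.
TFP growth = 1.5 − 2.208 = -0.708%.

-0.71%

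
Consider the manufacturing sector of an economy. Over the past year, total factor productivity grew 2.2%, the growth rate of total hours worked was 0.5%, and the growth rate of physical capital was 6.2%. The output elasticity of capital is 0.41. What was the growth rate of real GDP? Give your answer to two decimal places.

Labor's share = 1 − 0.41 = 0.59.
Physical capital: 0.41 × 6.2 = 2.542 pp.
Total hours worked: 0.59 × 0.5 = 0.295 pp.
Output growth = 2.2 + 2.837 = 5.037%.

5.04%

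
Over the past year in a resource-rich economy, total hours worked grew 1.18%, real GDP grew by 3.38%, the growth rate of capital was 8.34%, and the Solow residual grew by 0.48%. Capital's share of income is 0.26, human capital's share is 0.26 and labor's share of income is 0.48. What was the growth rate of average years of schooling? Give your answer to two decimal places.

Labor's share = 1 − 0.26 − 0.26 = 0.48.
gY = gA + 0.26×8.34 + 0.48×1.18 + 0.26×g.
0.26×g = 3.38 − 0.48 − 2.7348 = 0.1652.
g = 0.1652 / 0.26 = 0.6354%.

Average years of schooling growth was 0.64%.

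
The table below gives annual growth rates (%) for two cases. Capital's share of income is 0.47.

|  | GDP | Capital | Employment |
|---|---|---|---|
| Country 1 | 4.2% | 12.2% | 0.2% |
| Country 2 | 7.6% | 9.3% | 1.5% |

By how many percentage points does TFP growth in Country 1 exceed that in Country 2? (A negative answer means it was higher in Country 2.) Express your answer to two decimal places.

-4.07 percentage points

Labor's share = 1 − 0.47 = 0.53.
Country 1: TFP = 4.2 − 5.734 − 0.106 = -1.64%.
Country 2: TFP = 7.6 − 4.371 − 0.795 = 2.434%.
Difference = -1.64 − (2.434) = -4.074 pp.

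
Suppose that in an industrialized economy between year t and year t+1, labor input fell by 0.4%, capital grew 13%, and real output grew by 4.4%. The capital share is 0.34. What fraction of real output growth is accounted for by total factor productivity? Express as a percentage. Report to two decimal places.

Total factor productivity accounted for 5.55% of growth.

Labor's share = 1 − 0.34 = 0.66.
Capital: 0.34 × 13 = 4.42 pp.
Labor input: 0.66 × (-0.4) = -0.264 pp.
TFP growth = 4.4 − 4.156 = 0.244%.
TFP share of growth = 0.244 / 4.4 × 100 = 5.5455%.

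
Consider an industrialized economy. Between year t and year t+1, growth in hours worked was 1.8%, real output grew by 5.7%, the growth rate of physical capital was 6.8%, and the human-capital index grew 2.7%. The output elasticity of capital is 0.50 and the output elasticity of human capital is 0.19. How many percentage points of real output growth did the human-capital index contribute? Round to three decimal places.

0.513

Contribution = share × growth = 0.19 × 2.7 = 0.513 pp.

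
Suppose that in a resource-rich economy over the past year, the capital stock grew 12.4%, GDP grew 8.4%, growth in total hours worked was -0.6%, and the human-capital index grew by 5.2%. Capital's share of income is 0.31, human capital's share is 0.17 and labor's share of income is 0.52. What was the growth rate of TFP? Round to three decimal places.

3.984%

Labor's share = 1 − 0.31 − 0.17 = 0.52.
The capital stock: 0.31 × 12.4 = 3.844 pp.
The human-capital index: 0.17 × 5.2 = 0.884 pp.
Total hours worked: 0.52 × (-0.6) = -0.312 pp.
TFP growth = 8.4 − 4.416 = 3.984%.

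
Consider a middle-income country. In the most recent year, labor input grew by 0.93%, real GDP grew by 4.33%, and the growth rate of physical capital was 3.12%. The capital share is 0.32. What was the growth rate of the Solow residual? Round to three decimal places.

2.699%

Labor's share = 1 − 0.32 = 0.68.
Physical capital: 0.32 × 3.12 = 0.9984 pp.
Labor input: 0.68 × 0.93 = 0.6324 pp.
TFP growth = 4.33 − 1.6308 = 2.6992%.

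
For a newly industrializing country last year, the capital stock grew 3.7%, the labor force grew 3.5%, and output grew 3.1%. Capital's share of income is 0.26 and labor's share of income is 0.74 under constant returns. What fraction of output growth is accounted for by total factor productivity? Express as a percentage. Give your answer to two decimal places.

Labor's share = 1 − 0.26 = 0.74.
The capital stock: 0.26 × 3.7 = 0.962 pp.
The labor force: 0.74 × 3.5 = 2.59 pp.
TFP growth = 3.1 − 3.552 = -0.452%.
TFP share of growth = -0.452 / 3.1 × 100 = -14.5806%.

-14.58%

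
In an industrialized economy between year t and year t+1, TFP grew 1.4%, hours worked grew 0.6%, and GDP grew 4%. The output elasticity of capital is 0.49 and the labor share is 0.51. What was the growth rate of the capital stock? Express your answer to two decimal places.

The capital stock grew 4.68%.

Labor's share = 1 − 0.49 = 0.51.
gY = gA + 0.51×0.6 + 0.49×g.
0.49×g = 4 − 1.4 − 0.306 = 2.294.
g = 2.294 / 0.49 = 4.6816%.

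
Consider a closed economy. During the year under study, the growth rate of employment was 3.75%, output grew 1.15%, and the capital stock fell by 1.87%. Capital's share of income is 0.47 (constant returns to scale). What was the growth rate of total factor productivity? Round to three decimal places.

Labor's share = 1 − 0.47 = 0.53.
The capital stock: 0.47 × (-1.87) = -0.8789 pp.
Employment: 0.53 × 3.75 = 1.9875 pp.
TFP growth = 1.15 − 1.1086 = 0.0414%.

Total factor productivity grew 0.041%.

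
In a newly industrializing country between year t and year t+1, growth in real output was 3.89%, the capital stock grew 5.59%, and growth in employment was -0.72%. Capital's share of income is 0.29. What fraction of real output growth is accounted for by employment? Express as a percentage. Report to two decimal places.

Employment accounted for -13.14% of growth.

Labor's share = 1 − 0.29 = 0.71.
Employment contributed 0.71 × (-0.72) = -0.5112 pp.
Share of growth = -0.5112 / 3.89 × 100 = -13.1414%.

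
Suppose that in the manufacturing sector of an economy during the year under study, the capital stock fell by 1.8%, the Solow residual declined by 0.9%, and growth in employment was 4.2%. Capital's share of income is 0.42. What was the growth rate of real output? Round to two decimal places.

0.78%

Labor's share = 1 − 0.42 = 0.58.
The capital stock: 0.42 × (-1.8) = -0.756 pp.
Employment: 0.58 × 4.2 = 2.436 pp.
Output growth = -0.9 + 1.68 = 0.78%.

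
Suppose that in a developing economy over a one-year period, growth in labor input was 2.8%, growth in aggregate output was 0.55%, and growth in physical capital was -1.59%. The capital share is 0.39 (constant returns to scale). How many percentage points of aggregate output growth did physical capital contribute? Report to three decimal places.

Contribution = share × growth = 0.39 × (-1.59) = -0.6201 pp.

-0.620 pp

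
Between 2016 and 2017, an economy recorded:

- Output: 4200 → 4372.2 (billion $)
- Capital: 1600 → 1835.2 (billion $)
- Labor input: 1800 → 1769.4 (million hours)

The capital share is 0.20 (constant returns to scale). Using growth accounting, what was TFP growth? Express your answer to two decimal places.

Output growth = (4372.2 − 4200) / 4200 = 4.1%.
Capital growth = (1835.2 − 1600) / 1600 = 14.7%.
Labor input growth = (1769.4 − 1800) / 1800 = -1.7%.
Labor's share = 1 − 0.2 = 0.8.
Capital: 0.2 × 14.7 = 2.94 pp.
Labor input: 0.8 × (-1.7) = -1.36 pp.
TFP growth = 4.1 − 1.58 = 2.52%.

2.52%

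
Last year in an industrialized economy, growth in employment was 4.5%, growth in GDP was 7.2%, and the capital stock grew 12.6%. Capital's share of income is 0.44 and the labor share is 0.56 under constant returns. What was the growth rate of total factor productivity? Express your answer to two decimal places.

-0.86%

Labor's share = 1 − 0.44 = 0.56.
The capital stock: 0.44 × 12.6 = 5.544 pp.
Employment: 0.56 × 4.5 = 2.52 pp.
TFP growth = 7.2 − 8.064 = -0.864%.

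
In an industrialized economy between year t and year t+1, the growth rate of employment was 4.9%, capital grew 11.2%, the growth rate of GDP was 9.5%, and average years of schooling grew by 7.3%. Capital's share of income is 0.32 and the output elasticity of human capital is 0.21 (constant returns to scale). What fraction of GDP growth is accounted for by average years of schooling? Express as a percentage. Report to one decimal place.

Average years of schooling contributed 0.21 × 7.3 = 1.533 pp.
Share of growth = 1.533 / 9.5 × 100 = 16.137%.

16.1%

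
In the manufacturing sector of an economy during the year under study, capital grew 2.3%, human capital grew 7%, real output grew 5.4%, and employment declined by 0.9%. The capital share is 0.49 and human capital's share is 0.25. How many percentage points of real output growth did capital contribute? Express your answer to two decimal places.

Contribution = share × growth = 0.49 × 2.3 = 1.127 pp.

1.13 pp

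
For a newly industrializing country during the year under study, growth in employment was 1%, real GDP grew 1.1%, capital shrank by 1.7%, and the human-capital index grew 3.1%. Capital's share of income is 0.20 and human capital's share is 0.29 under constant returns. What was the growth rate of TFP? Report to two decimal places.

Labor's share = 1 − 0.2 − 0.29 = 0.51.
Capital: 0.2 × (-1.7) = -0.34 pp.
The human-capital index: 0.29 × 3.1 = 0.899 pp.
Employment: 0.51 × 1 = 0.51 pp.
TFP growth = 1.1 − 1.069 = 0.031%.

TFP grew 0.03%.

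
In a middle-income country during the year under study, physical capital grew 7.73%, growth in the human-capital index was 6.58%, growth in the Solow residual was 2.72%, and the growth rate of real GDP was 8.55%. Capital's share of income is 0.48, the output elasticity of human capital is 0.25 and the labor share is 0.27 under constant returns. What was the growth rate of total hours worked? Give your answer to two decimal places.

Labor's share = 1 − 0.48 − 0.25 = 0.27.
gY = gA + 0.48×7.73 + 0.25×6.58 + 0.27×g.
0.27×g = 8.55 − 2.72 − 5.3554 = 0.4746.
g = 0.4746 / 0.27 = 1.7578%.

Total hours worked growth was 1.76%.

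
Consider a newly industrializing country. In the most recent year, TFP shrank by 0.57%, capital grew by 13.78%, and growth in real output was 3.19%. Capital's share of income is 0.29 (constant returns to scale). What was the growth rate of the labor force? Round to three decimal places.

Labor's share = 1 − 0.29 = 0.71.
gY = gA + 0.29×13.78 + 0.71×g.
0.71×g = 3.19 + 0.57 − 3.9962 = -0.2362.
g = -0.2362 / 0.71 = -0.33268%.

-0.333%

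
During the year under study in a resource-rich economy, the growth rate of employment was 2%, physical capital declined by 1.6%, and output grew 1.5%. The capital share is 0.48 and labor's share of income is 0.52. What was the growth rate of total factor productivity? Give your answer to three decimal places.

Labor's share = 1 − 0.48 = 0.52.
Physical capital: 0.48 × (-1.6) = -0.768 pp.
Employment: 0.52 × 2 = 1.04 pp.
TFP growth = 1.5 − 0.272 = 1.228%.

1.228%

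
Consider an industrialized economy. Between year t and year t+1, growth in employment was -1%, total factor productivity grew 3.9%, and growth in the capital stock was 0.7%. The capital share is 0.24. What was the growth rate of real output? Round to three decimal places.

Labor's share = 1 − 0.24 = 0.76.
The capital stock: 0.24 × 0.7 = 0.168 pp.
Employment: 0.76 × (-1) = -0.76 pp.
Output growth = 3.9 + (-0.592) = 3.308%.

Real output growth was 3.308%.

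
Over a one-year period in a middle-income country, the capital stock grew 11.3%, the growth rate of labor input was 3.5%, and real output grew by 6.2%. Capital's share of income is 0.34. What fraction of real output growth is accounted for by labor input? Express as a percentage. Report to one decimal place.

Labor input accounted for 37.3% of growth.

Labor's share = 1 − 0.34 = 0.66.
Labor input contributed 0.66 × 3.5 = 2.31 pp.
Share of growth = 2.31 / 6.2 × 100 = 37.258%.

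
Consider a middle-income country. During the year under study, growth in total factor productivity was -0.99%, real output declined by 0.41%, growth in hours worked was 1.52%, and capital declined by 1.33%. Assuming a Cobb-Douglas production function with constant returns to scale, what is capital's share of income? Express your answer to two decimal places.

gY = gA + α·gK + (1−α)·gL, so gY − gA − gL = α(gK − gL).
-0.41 + 0.99 − 1.52 = α × (-1.33 − 1.52).
-0.94 = -2.85 α, so α = 0.3298.

α = 0.33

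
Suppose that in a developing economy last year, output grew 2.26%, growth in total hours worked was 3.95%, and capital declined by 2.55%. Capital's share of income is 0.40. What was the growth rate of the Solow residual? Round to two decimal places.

Labor's share = 1 − 0.4 = 0.6.
Capital: 0.4 × (-2.55) = -1.02 pp.
Total hours worked: 0.6 × 3.95 = 2.37 pp.
TFP growth = 2.26 − 1.35 = 0.91%.

0.91%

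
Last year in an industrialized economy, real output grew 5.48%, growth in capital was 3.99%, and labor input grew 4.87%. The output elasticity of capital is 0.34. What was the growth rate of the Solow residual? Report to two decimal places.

The Solow residual growth was 0.91%.

Labor's share = 1 − 0.34 = 0.66.
Capital: 0.34 × 3.99 = 1.3566 pp.
Labor input: 0.66 × 4.87 = 3.2142 pp.
TFP growth = 5.48 − 4.5708 = 0.9092%.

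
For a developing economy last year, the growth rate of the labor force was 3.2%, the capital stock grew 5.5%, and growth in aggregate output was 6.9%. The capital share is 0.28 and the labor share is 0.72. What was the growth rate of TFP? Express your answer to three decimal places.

Labor's share = 1 − 0.28 = 0.72.
The capital stock: 0.28 × 5.5 = 1.54 pp.
The labor force: 0.72 × 3.2 = 2.304 pp.
TFP growth = 6.9 − 3.844 = 3.056%.

TFP growth was 3.056%.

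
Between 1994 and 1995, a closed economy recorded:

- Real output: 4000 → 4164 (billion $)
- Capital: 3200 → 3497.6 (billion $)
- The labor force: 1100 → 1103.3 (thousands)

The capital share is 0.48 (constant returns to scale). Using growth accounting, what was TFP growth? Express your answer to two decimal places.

Real output growth = (4164 − 4000) / 4000 = 4.1%.
Capital growth = (3497.6 − 3200) / 3200 = 9.3%.
The labor force growth = (1103.3 − 1100) / 1100 = 0.3%.
Labor's share = 1 − 0.48 = 0.52.
Capital: 0.48 × 9.3 = 4.464 pp.
The labor force: 0.52 × 0.3 = 0.156 pp.
TFP growth = 4.1 − 4.62 = -0.52%.

-0.52%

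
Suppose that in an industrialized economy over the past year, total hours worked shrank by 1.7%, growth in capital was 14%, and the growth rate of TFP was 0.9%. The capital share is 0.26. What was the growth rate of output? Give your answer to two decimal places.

Output grew 3.28%.

Labor's share = 1 − 0.26 = 0.74.
Capital: 0.26 × 14 = 3.64 pp.
Total hours worked: 0.74 × (-1.7) = -1.258 pp.
Output growth = 0.9 + 2.382 = 3.282%.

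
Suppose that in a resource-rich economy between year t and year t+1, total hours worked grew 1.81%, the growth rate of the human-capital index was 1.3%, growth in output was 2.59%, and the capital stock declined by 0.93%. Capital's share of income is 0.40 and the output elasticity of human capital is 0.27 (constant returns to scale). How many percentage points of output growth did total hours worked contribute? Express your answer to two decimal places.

0.60 pp

Labor's share = 1 − 0.4 − 0.27 = 0.33.
Contribution = share × growth = 0.33 × 1.81 = 0.5973 pp.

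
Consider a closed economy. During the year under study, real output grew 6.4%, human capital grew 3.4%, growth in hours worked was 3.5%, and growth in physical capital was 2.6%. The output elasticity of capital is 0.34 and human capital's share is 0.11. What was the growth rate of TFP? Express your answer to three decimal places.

3.217%

Labor's share = 1 − 0.34 − 0.11 = 0.55.
Physical capital: 0.34 × 2.6 = 0.884 pp.
Human capital: 0.11 × 3.4 = 0.374 pp.
Hours worked: 0.55 × 3.5 = 1.925 pp.
TFP growth = 6.4 − 3.183 = 3.217%.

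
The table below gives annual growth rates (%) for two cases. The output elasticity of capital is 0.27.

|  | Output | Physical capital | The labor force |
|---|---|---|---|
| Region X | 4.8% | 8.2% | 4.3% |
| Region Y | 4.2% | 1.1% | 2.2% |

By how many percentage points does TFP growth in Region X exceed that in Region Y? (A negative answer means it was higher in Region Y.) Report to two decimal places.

-2.85 percentage points

Labor's share = 1 − 0.27 = 0.73.
Region X: TFP = 4.8 − 2.214 − 3.139 = -0.553%.
Region Y: TFP = 4.2 − 0.297 − 1.606 = 2.297%.
Difference = -0.553 − (2.297) = -2.85 pp.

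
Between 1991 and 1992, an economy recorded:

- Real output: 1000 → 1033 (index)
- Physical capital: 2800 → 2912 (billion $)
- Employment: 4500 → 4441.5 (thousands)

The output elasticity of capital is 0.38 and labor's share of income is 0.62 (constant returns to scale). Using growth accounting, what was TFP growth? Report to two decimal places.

TFP growth was 2.59%.

Real output growth = (1033 − 1000) / 1000 = 3.3%.
Physical capital growth = (2912 − 2800) / 2800 = 4%.
Employment growth = (4441.5 − 4500) / 4500 = -1.3%.
Labor's share = 1 − 0.38 = 0.62.
Physical capital: 0.38 × 4 = 1.52 pp.
Employment: 0.62 × (-1.3) = -0.806 pp.
TFP growth = 3.3 − 0.714 = 2.586%.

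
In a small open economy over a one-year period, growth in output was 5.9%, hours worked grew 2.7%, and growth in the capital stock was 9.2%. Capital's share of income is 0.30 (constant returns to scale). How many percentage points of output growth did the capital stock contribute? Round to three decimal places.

Contribution = share × growth = 0.3 × 9.2 = 2.76 pp.

2.760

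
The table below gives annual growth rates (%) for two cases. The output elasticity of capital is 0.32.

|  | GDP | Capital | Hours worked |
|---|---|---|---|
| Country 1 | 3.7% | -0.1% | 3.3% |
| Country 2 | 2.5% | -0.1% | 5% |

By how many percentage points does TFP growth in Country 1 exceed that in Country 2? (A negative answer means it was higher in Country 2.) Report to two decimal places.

2.36 percentage points

Labor's share = 1 − 0.32 = 0.68.
Country 1: TFP = 3.7 + 0.032 − 2.244 = 1.488%.
Country 2: TFP = 2.5 + 0.032 − 3.4 = -0.868%.
Difference = 1.488 − (-0.868) = 2.356 pp.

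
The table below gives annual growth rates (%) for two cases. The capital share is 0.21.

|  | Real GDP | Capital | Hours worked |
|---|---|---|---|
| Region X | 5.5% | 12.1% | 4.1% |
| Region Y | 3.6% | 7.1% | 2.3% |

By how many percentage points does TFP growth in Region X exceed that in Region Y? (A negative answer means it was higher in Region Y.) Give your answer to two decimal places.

Labor's share = 1 − 0.21 = 0.79.
Region X: TFP = 5.5 − 2.541 − 3.239 = -0.28%.
Region Y: TFP = 3.6 − 1.491 − 1.817 = 0.292%.
Difference = -0.28 − (0.292) = -0.572 pp.

-0.57 percentage points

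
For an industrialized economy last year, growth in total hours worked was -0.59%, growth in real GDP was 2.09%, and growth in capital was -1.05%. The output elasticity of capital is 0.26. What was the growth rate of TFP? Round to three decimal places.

TFP growth was 2.800%.

Labor's share = 1 − 0.26 = 0.74.
Capital: 0.26 × (-1.05) = -0.273 pp.
Total hours worked: 0.74 × (-0.59) = -0.4366 pp.
TFP growth = 2.09 + 0.7096 = 2.7996%.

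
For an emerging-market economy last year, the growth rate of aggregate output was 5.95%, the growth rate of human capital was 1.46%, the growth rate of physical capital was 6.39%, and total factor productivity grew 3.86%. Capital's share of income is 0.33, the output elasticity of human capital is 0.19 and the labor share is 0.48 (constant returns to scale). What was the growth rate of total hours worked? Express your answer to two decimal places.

-0.62%

Labor's share = 1 − 0.33 − 0.19 = 0.48.
gY = gA + 0.33×6.39 + 0.19×1.46 + 0.48×g.
0.48×g = 5.95 − 3.86 − 2.3861 = -0.2961.
g = -0.2961 / 0.48 = -0.6169%.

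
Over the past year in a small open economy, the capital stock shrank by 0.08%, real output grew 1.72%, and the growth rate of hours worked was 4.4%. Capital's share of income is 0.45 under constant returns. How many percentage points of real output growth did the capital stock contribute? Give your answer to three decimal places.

Contribution = share × growth = 0.45 × (-0.08) = -0.036 pp.

-0.036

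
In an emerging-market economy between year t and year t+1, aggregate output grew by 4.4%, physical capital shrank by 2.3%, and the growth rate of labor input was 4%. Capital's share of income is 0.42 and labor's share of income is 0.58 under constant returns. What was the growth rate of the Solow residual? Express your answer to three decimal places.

3.046%

Labor's share = 1 − 0.42 = 0.58.
Physical capital: 0.42 × (-2.3) = -0.966 pp.
Labor input: 0.58 × 4 = 2.32 pp.
TFP growth = 4.4 − 1.354 = 3.046%.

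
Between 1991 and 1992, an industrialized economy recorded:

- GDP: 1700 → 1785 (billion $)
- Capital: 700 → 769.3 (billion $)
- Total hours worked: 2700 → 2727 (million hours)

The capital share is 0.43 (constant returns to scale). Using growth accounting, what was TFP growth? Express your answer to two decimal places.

GDP growth = (1785 − 1700) / 1700 = 5%.
Capital growth = (769.3 − 700) / 700 = 9.9%.
Total hours worked growth = (2727 − 2700) / 2700 = 1%.
Labor's share = 1 − 0.43 = 0.57.
Capital: 0.43 × 9.9 = 4.257 pp.
Total hours worked: 0.57 × 1 = 0.57 pp.
TFP growth = 5 − 4.827 = 0.173%.

0.17%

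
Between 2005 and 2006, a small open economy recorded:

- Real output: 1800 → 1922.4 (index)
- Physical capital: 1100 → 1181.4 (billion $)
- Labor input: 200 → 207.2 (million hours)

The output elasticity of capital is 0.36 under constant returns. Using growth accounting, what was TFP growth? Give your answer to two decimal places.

TFP grew 1.83%.

Real output growth = (1922.4 − 1800) / 1800 = 6.8%.
Physical capital growth = (1181.4 − 1100) / 1100 = 7.4%.
Labor input growth = (207.2 − 200) / 200 = 3.6%.
Labor's share = 1 − 0.36 = 0.64.
Physical capital: 0.36 × 7.4 = 2.664 pp.
Labor input: 0.64 × 3.6 = 2.304 pp.
TFP growth = 6.8 − 4.968 = 1.832%.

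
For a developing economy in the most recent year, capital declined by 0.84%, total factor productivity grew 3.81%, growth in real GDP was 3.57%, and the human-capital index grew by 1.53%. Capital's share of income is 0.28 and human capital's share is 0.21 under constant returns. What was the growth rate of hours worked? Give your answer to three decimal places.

Labor's share = 1 − 0.28 − 0.21 = 0.51.
gY = gA + 0.28×(-0.84) + 0.21×1.53 + 0.51×g.
0.51×g = 3.57 − 3.81 − 0.0861 = -0.3261.
g = -0.3261 / 0.51 = -0.63941%.

-0.639%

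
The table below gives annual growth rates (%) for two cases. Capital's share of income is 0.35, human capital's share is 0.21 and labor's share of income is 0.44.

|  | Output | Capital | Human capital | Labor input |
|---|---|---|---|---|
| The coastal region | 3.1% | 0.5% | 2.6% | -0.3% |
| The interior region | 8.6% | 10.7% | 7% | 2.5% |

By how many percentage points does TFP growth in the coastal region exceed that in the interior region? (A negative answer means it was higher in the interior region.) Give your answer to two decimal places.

Labor's share = 1 − 0.35 − 0.21 = 0.44.
The coastal region: TFP = 3.1 − 0.175 − 0.546 + 0.132 = 2.511%.
The interior region: TFP = 8.6 − 3.745 − 1.47 − 1.1 = 2.285%.
Difference = 2.511 − (2.285) = 0.226 pp.

0.23 percentage points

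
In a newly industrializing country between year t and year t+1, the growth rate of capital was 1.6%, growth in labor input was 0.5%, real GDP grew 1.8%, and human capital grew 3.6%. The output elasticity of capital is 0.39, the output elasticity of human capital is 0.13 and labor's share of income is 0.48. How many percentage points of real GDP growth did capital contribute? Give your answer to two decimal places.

Contribution = share × growth = 0.39 × 1.6 = 0.624 pp.

0.62 percentage points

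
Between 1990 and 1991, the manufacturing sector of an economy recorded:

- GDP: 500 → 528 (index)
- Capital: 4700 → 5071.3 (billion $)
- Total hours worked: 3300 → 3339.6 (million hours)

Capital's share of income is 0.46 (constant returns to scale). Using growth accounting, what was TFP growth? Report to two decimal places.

1.32%

GDP growth = (528 − 500) / 500 = 5.6%.
Capital growth = (5071.3 − 4700) / 4700 = 7.9%.
Total hours worked growth = (3339.6 − 3300) / 3300 = 1.2%.
Labor's share = 1 − 0.46 = 0.54.
Capital: 0.46 × 7.9 = 3.634 pp.
Total hours worked: 0.54 × 1.2 = 0.648 pp.
TFP growth = 5.6 − 4.282 = 1.318%.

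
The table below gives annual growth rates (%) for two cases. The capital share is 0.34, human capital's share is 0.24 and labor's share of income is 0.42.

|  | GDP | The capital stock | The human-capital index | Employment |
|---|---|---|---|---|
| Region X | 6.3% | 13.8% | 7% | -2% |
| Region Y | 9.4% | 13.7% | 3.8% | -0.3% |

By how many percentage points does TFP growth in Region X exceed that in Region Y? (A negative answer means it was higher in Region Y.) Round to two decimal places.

Labor's share = 1 − 0.34 − 0.24 = 0.42.
Region X: TFP = 6.3 − 4.692 − 1.68 + 0.84 = 0.768%.
Region Y: TFP = 9.4 − 4.658 − 0.912 + 0.126 = 3.956%.
Difference = 0.768 − (3.956) = -3.188 pp.

-3.19 percentage points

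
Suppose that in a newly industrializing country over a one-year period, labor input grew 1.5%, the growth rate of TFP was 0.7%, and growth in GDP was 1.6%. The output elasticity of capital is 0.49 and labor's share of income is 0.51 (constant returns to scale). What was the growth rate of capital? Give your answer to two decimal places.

Labor's share = 1 − 0.49 = 0.51.
gY = gA + 0.51×1.5 + 0.49×g.
0.49×g = 1.6 − 0.7 − 0.765 = 0.135.
g = 0.135 / 0.49 = 0.2755%.

Capital grew 0.28%.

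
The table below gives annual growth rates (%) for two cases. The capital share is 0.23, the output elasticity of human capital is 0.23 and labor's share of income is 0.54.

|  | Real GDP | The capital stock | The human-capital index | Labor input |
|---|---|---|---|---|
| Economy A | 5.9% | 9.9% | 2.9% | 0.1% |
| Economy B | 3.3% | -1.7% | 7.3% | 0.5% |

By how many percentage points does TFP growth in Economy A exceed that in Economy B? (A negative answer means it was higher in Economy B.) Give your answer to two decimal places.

Labor's share = 1 − 0.23 − 0.23 = 0.54.
Economy A: TFP = 5.9 − 2.277 − 0.667 − 0.054 = 2.902%.
Economy B: TFP = 3.3 + 0.391 − 1.679 − 0.27 = 1.742%.
Difference = 2.902 − (1.742) = 1.16 pp.

1.16 percentage points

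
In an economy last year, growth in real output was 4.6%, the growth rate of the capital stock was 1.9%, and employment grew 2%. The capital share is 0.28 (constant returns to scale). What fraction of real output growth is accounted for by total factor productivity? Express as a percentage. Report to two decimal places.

Labor's share = 1 − 0.28 = 0.72.
The capital stock: 0.28 × 1.9 = 0.532 pp.
Employment: 0.72 × 2 = 1.44 pp.
TFP growth = 4.6 − 1.972 = 2.628%.
TFP share of growth = 2.628 / 4.6 × 100 = 57.1304%.

Total factor productivity accounted for 57.13% of growth.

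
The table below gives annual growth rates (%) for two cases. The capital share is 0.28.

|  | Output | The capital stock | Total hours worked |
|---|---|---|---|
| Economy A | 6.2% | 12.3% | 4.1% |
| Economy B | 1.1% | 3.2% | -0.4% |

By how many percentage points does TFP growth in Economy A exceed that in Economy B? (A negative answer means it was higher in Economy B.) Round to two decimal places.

Labor's share = 1 − 0.28 = 0.72.
Economy A: TFP = 6.2 − 3.444 − 2.952 = -0.196%.
Economy B: TFP = 1.1 − 0.896 + 0.288 = 0.492%.
Difference = -0.196 − (0.492) = -0.688 pp.

-0.69 percentage points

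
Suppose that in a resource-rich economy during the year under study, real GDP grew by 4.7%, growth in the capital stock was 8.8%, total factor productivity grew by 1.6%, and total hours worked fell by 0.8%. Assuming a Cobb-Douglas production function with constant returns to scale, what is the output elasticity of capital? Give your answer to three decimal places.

gY = gA + α·gK + (1−α)·gL, so gY − gA − gL = α(gK − gL).
4.7 − 1.6 + 0.8 = α × (8.8 − (-0.8)).
3.9 = 9.6 α, so α = 0.40625.

0.406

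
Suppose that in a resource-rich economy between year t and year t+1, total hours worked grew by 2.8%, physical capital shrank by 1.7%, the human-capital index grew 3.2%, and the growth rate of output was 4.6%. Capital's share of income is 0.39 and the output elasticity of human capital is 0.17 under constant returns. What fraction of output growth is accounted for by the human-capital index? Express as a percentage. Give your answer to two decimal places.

The human-capital index contributed 0.17 × 3.2 = 0.544 pp.
Share of growth = 0.544 / 4.6 × 100 = 11.8261%.

The human-capital index accounted for 11.83% of growth.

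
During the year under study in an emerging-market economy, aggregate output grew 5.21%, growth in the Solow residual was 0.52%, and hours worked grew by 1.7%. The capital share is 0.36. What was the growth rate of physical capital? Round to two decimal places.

Labor's share = 1 − 0.36 = 0.64.
gY = gA + 0.64×1.7 + 0.36×g.
0.36×g = 5.21 − 0.52 − 1.088 = 3.602.
g = 3.602 / 0.36 = 10.0056%.

Physical capital growth was 10.01%.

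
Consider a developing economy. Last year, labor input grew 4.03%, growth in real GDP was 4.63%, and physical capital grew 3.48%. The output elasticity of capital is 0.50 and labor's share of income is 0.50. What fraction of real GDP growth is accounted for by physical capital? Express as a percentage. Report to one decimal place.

37.6%

Physical capital contributed 0.5 × 3.48 = 1.74 pp.
Share of growth = 1.74 / 4.63 × 100 = 37.581%.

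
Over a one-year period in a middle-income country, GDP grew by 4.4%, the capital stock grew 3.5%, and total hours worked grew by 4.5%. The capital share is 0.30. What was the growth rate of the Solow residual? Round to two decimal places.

Labor's share = 1 − 0.3 = 0.7.
The capital stock: 0.3 × 3.5 = 1.05 pp.
Total hours worked: 0.7 × 4.5 = 3.15 pp.
TFP growth = 4.4 − 4.2 = 0.2%.

The Solow residual grew 0.20%.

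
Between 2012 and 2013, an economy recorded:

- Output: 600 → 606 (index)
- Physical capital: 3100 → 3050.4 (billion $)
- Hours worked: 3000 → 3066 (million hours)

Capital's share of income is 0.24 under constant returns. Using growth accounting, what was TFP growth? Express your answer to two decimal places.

-0.29%

Output growth = (606 − 600) / 600 = 1%.
Physical capital growth = (3050.4 − 3100) / 3100 = -1.6%.
Hours worked growth = (3066 − 3000) / 3000 = 2.2%.
Labor's share = 1 − 0.24 = 0.76.
Physical capital: 0.24 × (-1.6) = -0.384 pp.
Hours worked: 0.76 × 2.2 = 1.672 pp.
TFP growth = 1 − 1.288 = -0.288%.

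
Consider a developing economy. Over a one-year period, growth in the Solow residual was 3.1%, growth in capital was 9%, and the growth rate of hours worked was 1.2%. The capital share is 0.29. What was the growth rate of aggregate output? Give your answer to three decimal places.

Labor's share = 1 − 0.29 = 0.71.
Capital: 0.29 × 9 = 2.61 pp.
Hours worked: 0.71 × 1.2 = 0.852 pp.
Output growth = 3.1 + 3.462 = 6.562%.

6.562%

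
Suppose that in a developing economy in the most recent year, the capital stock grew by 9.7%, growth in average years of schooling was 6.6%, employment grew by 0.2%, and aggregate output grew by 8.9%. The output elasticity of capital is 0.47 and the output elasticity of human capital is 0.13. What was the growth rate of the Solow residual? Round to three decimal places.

Labor's share = 1 − 0.47 − 0.13 = 0.4.
The capital stock: 0.47 × 9.7 = 4.559 pp.
Average years of schooling: 0.13 × 6.6 = 0.858 pp.
Employment: 0.4 × 0.2 = 0.08 pp.
TFP growth = 8.9 − 5.497 = 3.403%.

The Solow residual grew 3.403%.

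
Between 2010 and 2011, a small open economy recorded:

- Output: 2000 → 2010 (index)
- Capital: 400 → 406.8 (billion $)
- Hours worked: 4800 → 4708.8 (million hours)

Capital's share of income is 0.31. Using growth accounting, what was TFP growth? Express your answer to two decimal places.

Output growth = (2010 − 2000) / 2000 = 0.5%.
Capital growth = (406.8 − 400) / 400 = 1.7%.
Hours worked growth = (4708.8 − 4800) / 4800 = -1.9%.
Labor's share = 1 − 0.31 = 0.69.
Capital: 0.31 × 1.7 = 0.527 pp.
Hours worked: 0.69 × (-1.9) = -1.311 pp.
TFP growth = 0.5 + 0.784 = 1.284%.

TFP growth was 1.28%.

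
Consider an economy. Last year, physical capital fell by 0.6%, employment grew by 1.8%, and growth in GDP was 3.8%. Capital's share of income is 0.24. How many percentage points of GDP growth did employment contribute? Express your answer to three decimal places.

Labor's share = 1 − 0.24 = 0.76.
Contribution = share × growth = 0.76 × 1.8 = 1.368 pp.

1.368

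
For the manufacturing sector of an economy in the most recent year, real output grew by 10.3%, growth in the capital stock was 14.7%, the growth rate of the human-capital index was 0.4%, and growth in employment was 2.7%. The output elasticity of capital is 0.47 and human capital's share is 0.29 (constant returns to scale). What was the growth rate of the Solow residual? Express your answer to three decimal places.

2.627%

Labor's share = 1 − 0.47 − 0.29 = 0.24.
The capital stock: 0.47 × 14.7 = 6.909 pp.
The human-capital index: 0.29 × 0.4 = 0.116 pp.
Employment: 0.24 × 2.7 = 0.648 pp.
TFP growth = 10.3 − 7.673 = 2.627%.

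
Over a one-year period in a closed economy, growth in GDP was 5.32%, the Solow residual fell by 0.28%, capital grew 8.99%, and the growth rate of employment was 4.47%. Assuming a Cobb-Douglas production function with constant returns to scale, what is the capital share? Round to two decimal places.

The capital share is 0.25.

gY = gA + α·gK + (1−α)·gL, so gY − gA − gL = α(gK − gL).
5.32 + 0.28 − 4.47 = α × (8.99 − 4.47).
1.13 = 4.52 α, so α = 0.25.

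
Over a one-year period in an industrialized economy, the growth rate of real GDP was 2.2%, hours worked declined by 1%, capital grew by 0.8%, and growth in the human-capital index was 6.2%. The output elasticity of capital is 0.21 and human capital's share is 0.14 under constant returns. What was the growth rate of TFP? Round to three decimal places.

Labor's share = 1 − 0.21 − 0.14 = 0.65.
Capital: 0.21 × 0.8 = 0.168 pp.
The human-capital index: 0.14 × 6.2 = 0.868 pp.
Hours worked: 0.65 × (-1) = -0.65 pp.
TFP growth = 2.2 − 0.386 = 1.814%.

TFP growth was 1.814%.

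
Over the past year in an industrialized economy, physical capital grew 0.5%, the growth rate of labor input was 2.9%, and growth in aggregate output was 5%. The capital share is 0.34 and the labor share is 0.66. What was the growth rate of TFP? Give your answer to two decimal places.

Labor's share = 1 − 0.34 = 0.66.
Physical capital: 0.34 × 0.5 = 0.17 pp.
Labor input: 0.66 × 2.9 = 1.914 pp.
TFP growth = 5 − 2.084 = 2.916%.

TFP grew 2.92%.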